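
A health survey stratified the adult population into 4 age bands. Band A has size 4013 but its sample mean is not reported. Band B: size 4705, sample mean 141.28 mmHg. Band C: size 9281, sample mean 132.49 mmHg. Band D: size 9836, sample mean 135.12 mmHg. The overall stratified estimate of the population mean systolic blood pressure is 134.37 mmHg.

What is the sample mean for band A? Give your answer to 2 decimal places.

Σ Nₕx̄ₕ = N·μ, so 4013·x̄_A = 27835·134.37 − (4705·141.28 + 9281·132.49 + 9836·135.12).
= 3740188.95 − 3223402.41 = 516786.54.
x̄_A = 516786.54 / 4013 = 128.7781... → 128.78.

128.78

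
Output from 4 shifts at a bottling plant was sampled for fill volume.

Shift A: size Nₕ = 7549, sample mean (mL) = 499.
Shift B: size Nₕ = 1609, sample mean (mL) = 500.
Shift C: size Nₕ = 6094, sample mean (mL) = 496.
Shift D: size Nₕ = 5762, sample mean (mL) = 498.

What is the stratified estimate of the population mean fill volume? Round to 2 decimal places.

x̄_st = (Σ Nₕx̄ₕ) / (Σ Nₕ) = (7549·499 + 1609·500 + 6094·496 + 5762·498) / 21014
= 10463551 / 21014 = 497.9324... → 497.93.

497.93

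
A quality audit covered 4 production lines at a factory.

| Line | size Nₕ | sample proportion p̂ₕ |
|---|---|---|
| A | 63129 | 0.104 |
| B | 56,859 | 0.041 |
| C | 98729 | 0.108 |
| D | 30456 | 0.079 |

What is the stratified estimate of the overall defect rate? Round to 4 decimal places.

N = 63129 + 56859 + 98729 + 30456 = 249173.
Overall proportion = Σ (Nₕ/N)·p̂ₕ.
Σ Nₕp̂ₕ = 6565.416 + 2331.219 + 10662.732 + 2406.024 = 21965.391.
21965.391 / 249173 = 0.088153... → 0.0882.

0.0882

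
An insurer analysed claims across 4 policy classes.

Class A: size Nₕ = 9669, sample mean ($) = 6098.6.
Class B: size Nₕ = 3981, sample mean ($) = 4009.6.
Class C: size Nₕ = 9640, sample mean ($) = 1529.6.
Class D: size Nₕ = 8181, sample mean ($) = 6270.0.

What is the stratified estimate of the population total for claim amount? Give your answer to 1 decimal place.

A: 9669·6098.6 = 58967363.4
B: 3981·4009.6 = 15962217.6
C: 9640·1529.6 = 14745344
D: 8181·6270.0 = 51294870
τ̂ = Σ Nₕx̄ₕ = 140969795.0.

140969795.0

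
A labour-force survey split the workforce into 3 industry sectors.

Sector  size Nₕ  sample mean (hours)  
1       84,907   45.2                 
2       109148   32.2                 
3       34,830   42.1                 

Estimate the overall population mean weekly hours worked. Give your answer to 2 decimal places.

38.53

N = 228885; weights Wₕ = Nₕ/N = (0.3710, 0.4769, 0.1522).
x̄_st = Σ Wₕ·x̄ₕ = 0.3710·45.2 + 0.4769·32.2 + 0.1522·42.1 ≈ 38.5290...
→ 38.53.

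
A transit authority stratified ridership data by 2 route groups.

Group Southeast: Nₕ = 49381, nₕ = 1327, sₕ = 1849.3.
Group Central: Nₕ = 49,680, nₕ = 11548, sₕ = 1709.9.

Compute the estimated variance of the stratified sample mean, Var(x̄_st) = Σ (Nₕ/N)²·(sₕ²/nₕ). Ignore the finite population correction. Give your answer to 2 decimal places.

704.09

N = 99061; Wₕ = Nₕ/N.
group Southeast: (49381/99061)²·1849.3²/1327 = 640.41008
group Central: (49680/99061)²·1709.9²/11548 = 63.67844
Sum = 704.08852 → 704.09.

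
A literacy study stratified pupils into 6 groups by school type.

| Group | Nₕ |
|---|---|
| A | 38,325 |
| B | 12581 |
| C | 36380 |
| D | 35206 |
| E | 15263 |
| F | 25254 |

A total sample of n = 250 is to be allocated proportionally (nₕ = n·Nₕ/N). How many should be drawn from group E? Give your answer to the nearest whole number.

Share of group E = 15263/163009 = 0.09363.
Allocate 250 × 0.09363 = 23.408... → 23.

23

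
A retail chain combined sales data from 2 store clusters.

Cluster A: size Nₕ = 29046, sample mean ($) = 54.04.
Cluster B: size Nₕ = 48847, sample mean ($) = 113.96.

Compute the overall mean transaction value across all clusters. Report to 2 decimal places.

91.62

N = 29046 + 48847 = 77893.
Overall mean = Σ (Nₕ/N)·x̄ₕ — weight by population share, not a simple average.
Σ Nₕx̄ₕ = 29046·54.04 + 48847·113.96 = 1569645.84 + 5566604.12 = 7136249.96.
Divide by N: 7136249.96 / 77893 = 91.6161... → 91.62.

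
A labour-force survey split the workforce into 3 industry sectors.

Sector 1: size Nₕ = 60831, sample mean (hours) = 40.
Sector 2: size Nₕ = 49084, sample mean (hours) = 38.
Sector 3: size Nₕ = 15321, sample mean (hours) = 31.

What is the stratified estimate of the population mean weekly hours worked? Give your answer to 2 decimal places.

N = 125236; weights Wₕ = Nₕ/N = (0.4857, 0.3919, 0.1223).
x̄_st = Σ Wₕ·x̄ₕ = 0.4857·40 + 0.3919·38 + 0.1223·31 ≈ 38.1151...
→ 38.12.

38.12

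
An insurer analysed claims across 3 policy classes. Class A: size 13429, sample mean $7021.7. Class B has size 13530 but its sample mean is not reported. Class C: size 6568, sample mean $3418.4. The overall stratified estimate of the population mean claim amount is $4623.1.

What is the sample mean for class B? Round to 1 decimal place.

N = 13429 + 13530 + 6568 = 33527.
Overall total = μ·N = 4623.1·33527 = 154998673.7.
Subtract the known strata: 13429·7021.7 + 6568·3418.4 = 116746460.5.
Remaining total for class B: 154998673.7 − 116746460.5 = 38252213.2.
Divide by its size: 38252213.2 / 13530 = 2827.215... → 2827.2.

2827.2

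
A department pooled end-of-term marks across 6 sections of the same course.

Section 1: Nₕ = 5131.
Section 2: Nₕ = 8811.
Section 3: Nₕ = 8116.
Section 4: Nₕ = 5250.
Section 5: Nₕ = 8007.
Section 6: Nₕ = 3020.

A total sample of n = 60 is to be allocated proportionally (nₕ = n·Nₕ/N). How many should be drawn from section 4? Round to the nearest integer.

Share of section 4 = 5250/38335 = 0.13695.
Allocate 60 × 0.13695 = 8.217... → 8.

8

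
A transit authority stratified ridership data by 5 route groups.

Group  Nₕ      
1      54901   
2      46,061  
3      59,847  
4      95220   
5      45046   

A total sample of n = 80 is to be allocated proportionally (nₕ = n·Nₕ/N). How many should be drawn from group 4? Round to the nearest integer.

N = 54901 + 46061 + 59847 + 95220 + 45046 = 301075.
n_4 = 80·95220/301075 = 25.301... → 25.

25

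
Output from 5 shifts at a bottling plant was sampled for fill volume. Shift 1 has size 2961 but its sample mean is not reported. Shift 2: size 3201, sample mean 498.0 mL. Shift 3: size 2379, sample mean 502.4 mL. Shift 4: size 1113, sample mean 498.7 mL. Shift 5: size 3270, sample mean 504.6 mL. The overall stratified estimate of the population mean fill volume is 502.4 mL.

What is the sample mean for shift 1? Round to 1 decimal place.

506.1

N = 2961 + 3201 + 2379 + 1113 + 3270 = 12924.
Overall total = μ·N = 502.4·12924 = 6493017.6.
Subtract the known strata: 3201·498.0 + 2379·502.4 + 1113·498.7 + 3270·504.6 = 4994402.7.
Remaining total for shift 1: 6493017.6 − 4994402.7 = 1498614.9.
Divide by its size: 1498614.9 / 2961 = 506.118... → 506.1.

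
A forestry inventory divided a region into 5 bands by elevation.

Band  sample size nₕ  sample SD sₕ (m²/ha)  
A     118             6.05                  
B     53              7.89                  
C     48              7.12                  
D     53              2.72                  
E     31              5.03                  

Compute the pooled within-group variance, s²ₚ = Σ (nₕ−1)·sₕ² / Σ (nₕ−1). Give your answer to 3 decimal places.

A: (118−1)·6.05² = 117·36.6025 = 4282.4925
B: (53−1)·7.89² = 52·62.2521 = 3237.1092
C: (48−1)·7.12² = 47·50.6944 = 2382.6368
D: (53−1)·2.72² = 52·7.3984 = 384.7168
E: (31−1)·5.03² = 30·25.3009 = 759.027
Numerator = 11045.9823; denominator = Σ(nₕ−1) = 298.
s²ₚ = 11045.9823/298 = 37.06705... → 37.067.

37.067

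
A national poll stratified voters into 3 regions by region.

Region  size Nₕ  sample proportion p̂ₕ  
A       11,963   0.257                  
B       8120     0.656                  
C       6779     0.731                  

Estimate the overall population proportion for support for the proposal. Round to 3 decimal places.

0.497

Wₕ = Nₕ/N with N = 26862: 0.4454, 0.3023, 0.2524.
p̂_st = 0.4454·0.257 + 0.3023·0.656 + 0.2524·0.731 ≈ 0.49723... → 0.497.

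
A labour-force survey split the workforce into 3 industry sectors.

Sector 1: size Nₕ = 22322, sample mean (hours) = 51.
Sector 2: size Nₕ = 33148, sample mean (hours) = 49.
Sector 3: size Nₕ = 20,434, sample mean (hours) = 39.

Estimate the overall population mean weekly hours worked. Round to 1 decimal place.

46.9

N = 22322 + 33148 + 20434 = 75904.
Overall mean = Σ (Nₕ/N)·x̄ₕ — weight by population share, not a simple average.
Σ Nₕx̄ₕ = 22322·51 + 33148·49 + 20434·39 = 1138422 + 1624252 + 796926 = 3559600.
Divide by N: 3559600 / 75904 = 46.896... → 46.9.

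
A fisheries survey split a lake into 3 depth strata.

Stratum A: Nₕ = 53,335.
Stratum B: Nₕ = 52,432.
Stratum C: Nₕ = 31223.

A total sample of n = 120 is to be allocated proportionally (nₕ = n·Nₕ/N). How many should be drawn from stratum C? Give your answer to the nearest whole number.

Share of stratum C = 31223/136990 = 0.22792.
Allocate 120 × 0.22792 = 27.351... → 27.

27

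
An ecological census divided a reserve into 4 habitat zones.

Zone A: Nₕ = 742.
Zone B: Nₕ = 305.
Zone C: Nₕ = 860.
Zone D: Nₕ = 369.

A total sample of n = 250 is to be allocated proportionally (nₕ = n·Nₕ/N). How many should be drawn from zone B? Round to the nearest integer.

Share of zone B = 305/2276 = 0.13401.
Allocate 250 × 0.13401 = 33.502... → 34.

34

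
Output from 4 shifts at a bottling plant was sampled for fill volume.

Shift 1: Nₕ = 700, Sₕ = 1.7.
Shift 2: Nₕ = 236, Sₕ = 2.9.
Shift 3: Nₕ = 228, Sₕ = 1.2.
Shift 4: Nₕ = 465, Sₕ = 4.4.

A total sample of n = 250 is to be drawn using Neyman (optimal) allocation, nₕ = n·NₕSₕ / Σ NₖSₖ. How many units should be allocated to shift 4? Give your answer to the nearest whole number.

122

Σ NₕSₕ = 700·1.7 + 236·2.9 + 228·1.2 + 465·4.4 = 4194.
Share for 4: 2046/4194 = 0.48784.
n_4 = 250 × 0.48784 = 121.960... → 122.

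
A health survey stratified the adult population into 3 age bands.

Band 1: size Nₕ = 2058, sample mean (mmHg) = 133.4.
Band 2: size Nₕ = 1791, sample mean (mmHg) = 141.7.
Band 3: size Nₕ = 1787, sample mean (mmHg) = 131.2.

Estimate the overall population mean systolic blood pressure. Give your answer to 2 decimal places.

135.34

N = 2058 + 1791 + 1787 = 5636.
The stratified mean weights each stratum mean by its population share Nₕ/N.
Σ Nₕx̄ₕ = 2058·133.4 + 1791·141.7 + 1787·131.2 = 274537.2 + 253784.7 + 234454.4 = 762776.3.
Divide by N: 762776.3 / 5636 = 135.3400... → 135.34.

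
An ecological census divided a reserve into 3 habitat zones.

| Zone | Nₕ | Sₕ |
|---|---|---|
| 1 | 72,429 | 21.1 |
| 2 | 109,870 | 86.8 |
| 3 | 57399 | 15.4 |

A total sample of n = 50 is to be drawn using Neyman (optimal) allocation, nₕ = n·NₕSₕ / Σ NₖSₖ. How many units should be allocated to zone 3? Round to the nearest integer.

4

1: NₕSₕ = 72429·21.1 = 1528251.9
2: NₕSₕ = 109870·86.8 = 9536716
3: NₕSₕ = 57399·15.4 = 883944.6
Σ NₕSₕ = 11948912.5.
n_3 = 50·883944.6/11948912.5 = 3.699... → 4.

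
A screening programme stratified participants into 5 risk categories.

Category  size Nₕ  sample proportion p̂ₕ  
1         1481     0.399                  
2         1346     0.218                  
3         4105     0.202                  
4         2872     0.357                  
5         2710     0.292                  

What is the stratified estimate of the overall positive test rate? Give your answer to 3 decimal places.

0.282

N = 1481 + 1346 + 4105 + 2872 + 2710 = 12514.
Overall proportion = Σ (Nₕ/N)·p̂ₕ.
Σ Nₕp̂ₕ = 590.919 + 293.428 + 829.21 + 1025.304 + 791.32 = 3530.181.
3530.181 / 12514 = 0.28210... → 0.282.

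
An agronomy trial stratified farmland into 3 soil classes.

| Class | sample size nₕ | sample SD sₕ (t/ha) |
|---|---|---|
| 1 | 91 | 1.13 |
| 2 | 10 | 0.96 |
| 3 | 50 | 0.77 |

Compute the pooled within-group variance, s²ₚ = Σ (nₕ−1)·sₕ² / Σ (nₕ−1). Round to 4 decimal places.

Degrees of freedom: 90 + 9 + 49 = 148.
Σ(nₕ−1)sₕ² = 90·1.2769 + 9·0.9216 + 49·0.5929 = 152.2675.
s²ₚ = 152.2675 / 148 = 1.028834... → 1.0288.

1.0288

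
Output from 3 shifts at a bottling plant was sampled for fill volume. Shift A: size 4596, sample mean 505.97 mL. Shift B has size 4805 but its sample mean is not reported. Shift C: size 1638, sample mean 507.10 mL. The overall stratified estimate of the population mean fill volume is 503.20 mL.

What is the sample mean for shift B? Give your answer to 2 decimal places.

499.22

Σ Nₕx̄ₕ = N·μ, so 4805·x̄_B = 11039·503.20 − (4596·505.97 + 1638·507.10).
= 5554824.8 − 3156067.92 = 2398756.88.
x̄_B = 2398756.88 / 4805 = 499.2210... → 499.22.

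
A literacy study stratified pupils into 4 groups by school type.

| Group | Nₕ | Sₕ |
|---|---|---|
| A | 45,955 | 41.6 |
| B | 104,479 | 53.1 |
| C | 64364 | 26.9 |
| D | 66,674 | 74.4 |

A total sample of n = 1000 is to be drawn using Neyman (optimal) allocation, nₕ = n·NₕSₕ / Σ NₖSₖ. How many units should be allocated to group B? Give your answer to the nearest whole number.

392

Σ NₕSₕ = 45955·41.6 + 104479·53.1 + 64364·26.9 + 66674·74.4 = 14151500.1.
Share for B: 5547834.9/14151500.1 = 0.39203.
n_B = 1000 × 0.39203 = 392.032... → 392.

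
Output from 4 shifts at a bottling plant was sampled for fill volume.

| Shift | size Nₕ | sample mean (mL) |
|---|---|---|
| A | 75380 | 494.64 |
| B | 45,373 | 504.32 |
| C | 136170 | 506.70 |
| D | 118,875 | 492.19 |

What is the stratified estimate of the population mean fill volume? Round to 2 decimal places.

499.40

N = 75380 + 45373 + 136170 + 118875 = 375798.
The stratified mean weights each stratum mean by its population share Nₕ/N.
Σ Nₕx̄ₕ = 75380·494.64 + 45373·504.32 + 136170·506.70 + 118875·492.19 = 37285963.2 + 22882511.36 + 68997339 + 58509086.25 = 187674899.81.
Divide by N: 187674899.81 / 375798 = 499.4037... → 499.40.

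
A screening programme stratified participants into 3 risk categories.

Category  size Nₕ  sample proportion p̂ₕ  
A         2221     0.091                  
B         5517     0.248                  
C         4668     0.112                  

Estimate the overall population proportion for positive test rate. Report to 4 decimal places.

0.1687

Wₕ = Nₕ/N with N = 12406: 0.1790, 0.4447, 0.3763.
p̂_st = 0.1790·0.091 + 0.4447·0.248 + 0.3763·0.112 ≈ 0.168720... → 0.1687.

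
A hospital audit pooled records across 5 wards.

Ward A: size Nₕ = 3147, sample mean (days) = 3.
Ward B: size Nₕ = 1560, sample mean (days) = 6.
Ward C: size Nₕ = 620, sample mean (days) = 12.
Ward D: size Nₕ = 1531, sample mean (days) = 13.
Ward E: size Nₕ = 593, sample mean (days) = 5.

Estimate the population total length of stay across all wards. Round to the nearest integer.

A: 3147·3 = 9441
B: 1560·6 = 9360
C: 620·12 = 7440
D: 1531·13 = 19903
E: 593·5 = 2965
τ̂ = Σ Nₕx̄ₕ = 49109.

49109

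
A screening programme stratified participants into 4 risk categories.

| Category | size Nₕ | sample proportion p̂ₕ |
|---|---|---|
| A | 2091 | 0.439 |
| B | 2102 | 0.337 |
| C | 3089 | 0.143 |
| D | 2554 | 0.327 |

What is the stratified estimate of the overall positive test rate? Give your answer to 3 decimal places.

0.295

Wₕ = Nₕ/N with N = 9836: 0.2126, 0.2137, 0.3141, 0.2597.
p̂_st = 0.2126·0.439 + 0.2137·0.337 + 0.3141·0.143 + 0.2597·0.327 ≈ 0.29516... → 0.295.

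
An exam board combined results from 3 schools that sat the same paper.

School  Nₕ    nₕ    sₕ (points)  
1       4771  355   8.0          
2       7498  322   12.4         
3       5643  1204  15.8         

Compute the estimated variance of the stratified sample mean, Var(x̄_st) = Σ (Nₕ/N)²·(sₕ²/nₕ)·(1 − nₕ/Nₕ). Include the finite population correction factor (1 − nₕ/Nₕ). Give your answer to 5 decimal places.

0.10811

N = 17912; Wₕ = Nₕ/N.
school 1: (4771/17912)²·8.0²/355·(1 − 355/4771) = 0.01183864
school 2: (7498/17912)²·12.4²/322·(1 − 322/7498) = 0.08008058
school 3: (5643/17912)²·15.8²/1204·(1 − 1204/5643) = 0.01618806
Sum = 0.10810728 → 0.10811.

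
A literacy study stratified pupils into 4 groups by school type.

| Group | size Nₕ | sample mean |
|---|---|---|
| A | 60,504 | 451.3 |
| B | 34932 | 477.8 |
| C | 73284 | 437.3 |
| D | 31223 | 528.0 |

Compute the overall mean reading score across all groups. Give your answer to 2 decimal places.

462.78

N = 60504 + 34932 + 73284 + 31223 = 199943.
The stratified mean weights each stratum mean by its population share Nₕ/N.
Σ Nₕx̄ₕ = 60504·451.3 + 34932·477.8 + 73284·437.3 + 31223·528.0 = 27305455.2 + 16690509.6 + 32047093.2 + 16485744 = 92528802.
Divide by N: 92528802 / 199943 = 462.7759... → 462.78.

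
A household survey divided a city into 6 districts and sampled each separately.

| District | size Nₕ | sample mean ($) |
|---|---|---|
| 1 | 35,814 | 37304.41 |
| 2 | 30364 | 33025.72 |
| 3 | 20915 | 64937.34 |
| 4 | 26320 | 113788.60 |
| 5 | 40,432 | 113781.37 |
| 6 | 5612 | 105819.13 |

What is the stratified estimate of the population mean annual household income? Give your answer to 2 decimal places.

74541.47

N = 159457; weights Wₕ = Nₕ/N = (0.2246, 0.1904, 0.1312, 0.1651, 0.2536, 0.0352).
x̄_st = Σ Wₕ·x̄ₕ = 0.2246·37304.41 + 0.1904·33025.72 + 0.1312·64937.34 + 0.1651·113788.60 + 0.2536·113781.37 + 0.0352·105819.13 ≈ 74541.4678...
→ 74541.47.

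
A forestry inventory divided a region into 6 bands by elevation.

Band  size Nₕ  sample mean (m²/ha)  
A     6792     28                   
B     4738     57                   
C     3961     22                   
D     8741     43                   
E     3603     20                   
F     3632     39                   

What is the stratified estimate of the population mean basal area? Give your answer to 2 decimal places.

36.13

x̄_st = (Σ Nₕx̄ₕ) / (Σ Nₕ) = (6792·28 + 4738·57 + 3961·22 + 8741·43 + 3603·20 + 3632·39) / 31467
= 1136955 / 31467 = 36.1317... → 36.13.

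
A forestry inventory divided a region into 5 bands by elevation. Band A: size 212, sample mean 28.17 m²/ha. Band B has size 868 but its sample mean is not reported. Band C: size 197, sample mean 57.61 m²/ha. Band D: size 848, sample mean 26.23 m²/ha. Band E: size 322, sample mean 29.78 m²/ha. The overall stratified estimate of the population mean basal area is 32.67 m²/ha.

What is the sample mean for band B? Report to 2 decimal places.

Σ Nₕx̄ₕ = N·μ, so 868·x̄_B = 2447·32.67 − (212·28.17 + 197·57.61 + 848·26.23 + 322·29.78).
= 79943.49 − 49153.41 = 30790.08.
x̄_B = 30790.08 / 868 = 35.4724... → 35.47.

35.47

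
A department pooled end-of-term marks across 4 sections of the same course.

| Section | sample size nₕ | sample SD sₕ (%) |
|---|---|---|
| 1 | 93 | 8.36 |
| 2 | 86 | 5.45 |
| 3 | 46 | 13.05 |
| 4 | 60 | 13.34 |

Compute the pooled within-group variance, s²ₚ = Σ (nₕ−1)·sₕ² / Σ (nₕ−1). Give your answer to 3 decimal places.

96.504

Degrees of freedom: 92 + 85 + 45 + 59 = 281.
Σ(nₕ−1)sₕ² = 92·69.8896 + 85·29.7025 + 45·170.3025 + 59·177.9556 = 27117.5486.
s²ₚ = 27117.5486 / 281 = 96.50373... → 96.504.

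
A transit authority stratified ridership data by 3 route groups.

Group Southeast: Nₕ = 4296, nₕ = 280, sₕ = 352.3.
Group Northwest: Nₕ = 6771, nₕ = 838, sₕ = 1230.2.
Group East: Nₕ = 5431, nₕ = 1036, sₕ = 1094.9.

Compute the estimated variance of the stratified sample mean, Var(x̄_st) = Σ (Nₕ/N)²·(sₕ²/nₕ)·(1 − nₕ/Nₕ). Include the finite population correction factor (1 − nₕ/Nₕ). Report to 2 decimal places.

396.12

N = 16498; Wₕ = Nₕ/N.
group Southeast: (4296/16498)²·352.3²/280·(1 − 280/4296) = 28.09717
group Northwest: (6771/16498)²·1230.2²/838·(1 − 838/6771) = 266.54589
group East: (5431/16498)²·1094.9²/1036·(1 − 1036/5431) = 101.47644
Sum = 396.11951 → 396.12.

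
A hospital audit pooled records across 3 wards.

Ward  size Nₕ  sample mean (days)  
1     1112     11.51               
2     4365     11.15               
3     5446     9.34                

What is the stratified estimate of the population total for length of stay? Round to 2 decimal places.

1: 1112·11.51 = 12799.12
2: 4365·11.15 = 48669.75
3: 5446·9.34 = 50865.64
τ̂ = Σ Nₕx̄ₕ = 112334.51.

112334.51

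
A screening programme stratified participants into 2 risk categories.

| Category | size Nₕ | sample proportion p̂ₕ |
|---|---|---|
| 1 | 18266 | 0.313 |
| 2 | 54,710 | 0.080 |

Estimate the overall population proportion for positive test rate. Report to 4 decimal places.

0.1383

N = 18266 + 54710 = 72976.
Overall proportion = Σ (Nₕ/N)·p̂ₕ.
Σ Nₕp̂ₕ = 5717.258 + 4376.8 = 10094.058.
10094.058 / 72976 = 0.138320... → 0.1383.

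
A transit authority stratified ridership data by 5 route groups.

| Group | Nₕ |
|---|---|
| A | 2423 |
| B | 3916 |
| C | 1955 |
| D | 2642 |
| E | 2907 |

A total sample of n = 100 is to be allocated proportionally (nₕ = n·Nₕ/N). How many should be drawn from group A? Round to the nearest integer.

18

Share of group A = 2423/13843 = 0.17503.
Allocate 100 × 0.17503 = 17.503... → 18.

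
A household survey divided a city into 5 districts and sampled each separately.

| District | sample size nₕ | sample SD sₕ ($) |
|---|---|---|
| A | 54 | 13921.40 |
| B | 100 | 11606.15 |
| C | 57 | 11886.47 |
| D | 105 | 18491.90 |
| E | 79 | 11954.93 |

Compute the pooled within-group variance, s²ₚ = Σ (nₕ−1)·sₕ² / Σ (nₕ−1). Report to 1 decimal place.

200589787.2

Degrees of freedom: 53 + 99 + 56 + 104 + 78 = 390.
Σ(nₕ−1)sₕ² = 53·193805377.96 + 99·134702717.8225 + 56·141288169.0609 + 104·341950365.61 + 78·142920351.3049 = 78230016988.9401.
s²ₚ = 78230016988.9401 / 390 = 200589787.151... → 200589787.2.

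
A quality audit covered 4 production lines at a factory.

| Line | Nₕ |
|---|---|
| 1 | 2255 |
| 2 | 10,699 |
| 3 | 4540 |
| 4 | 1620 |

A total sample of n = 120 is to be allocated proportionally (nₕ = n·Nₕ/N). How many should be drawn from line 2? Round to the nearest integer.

Share of line 2 = 10699/19114 = 0.55975.
Allocate 120 × 0.55975 = 67.170... → 67.

67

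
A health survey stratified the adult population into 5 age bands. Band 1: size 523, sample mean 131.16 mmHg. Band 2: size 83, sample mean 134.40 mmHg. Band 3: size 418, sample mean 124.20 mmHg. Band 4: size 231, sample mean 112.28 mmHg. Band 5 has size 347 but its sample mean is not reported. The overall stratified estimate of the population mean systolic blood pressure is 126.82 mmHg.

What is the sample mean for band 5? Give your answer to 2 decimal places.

131.30

Σ Nₕx̄ₕ = N·μ, so 347·x̄_5 = 1602·126.82 − (523·131.16 + 83·134.40 + 418·124.20 + 231·112.28).
= 203165.64 − 157604.16 = 45561.48.
x̄_5 = 45561.48 / 347 = 131.3011... → 131.30.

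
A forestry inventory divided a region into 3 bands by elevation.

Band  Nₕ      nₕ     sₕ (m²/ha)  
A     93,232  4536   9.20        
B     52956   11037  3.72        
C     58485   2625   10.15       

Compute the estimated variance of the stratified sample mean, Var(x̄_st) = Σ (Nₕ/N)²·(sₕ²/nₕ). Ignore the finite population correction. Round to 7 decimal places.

0.0071603

N = 204673; Wₕ = Nₕ/N.
band A: (93232/204673)²·9.20²/4536 = 0.0038717874
band B: (52956/204673)²·3.72²/11037 = 0.0000839352
band C: (58485/204673)²·10.15²/2625 = 0.0032045766
Sum = 0.0071602991 → 0.0071603.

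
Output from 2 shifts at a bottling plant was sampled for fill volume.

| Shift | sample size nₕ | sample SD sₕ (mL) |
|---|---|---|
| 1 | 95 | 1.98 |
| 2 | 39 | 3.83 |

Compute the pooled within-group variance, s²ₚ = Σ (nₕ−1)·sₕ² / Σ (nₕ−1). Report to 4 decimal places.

1: (95−1)·1.98² = 94·3.9204 = 368.5176
2: (39−1)·3.83² = 38·14.6689 = 557.4182
Numerator = 925.9358; denominator = Σ(nₕ−1) = 132.
s²ₚ = 925.9358/132 = 7.014665... → 7.0147.

7.0147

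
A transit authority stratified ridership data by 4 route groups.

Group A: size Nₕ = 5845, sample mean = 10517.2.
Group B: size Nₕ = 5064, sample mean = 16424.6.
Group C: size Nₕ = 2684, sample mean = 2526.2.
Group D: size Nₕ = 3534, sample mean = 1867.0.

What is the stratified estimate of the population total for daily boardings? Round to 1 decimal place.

158025507.2

Estimate total by summing Nₕ·x̄ₕ over strata.
5845·10517.2 + 5064·16424.6 + 2684·2526.2 + 3534·1867.0 = 61473034 + 83174174.4 + 6780320.8 + 6597978 = 158025507.2.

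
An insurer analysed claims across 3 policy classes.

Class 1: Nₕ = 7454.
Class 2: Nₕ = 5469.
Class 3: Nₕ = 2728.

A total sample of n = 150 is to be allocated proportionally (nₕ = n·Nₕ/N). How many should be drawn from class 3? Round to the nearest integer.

N = 7454 + 5469 + 2728 = 15651.
n_3 = 150·2728/15651 = 26.145... → 26.

26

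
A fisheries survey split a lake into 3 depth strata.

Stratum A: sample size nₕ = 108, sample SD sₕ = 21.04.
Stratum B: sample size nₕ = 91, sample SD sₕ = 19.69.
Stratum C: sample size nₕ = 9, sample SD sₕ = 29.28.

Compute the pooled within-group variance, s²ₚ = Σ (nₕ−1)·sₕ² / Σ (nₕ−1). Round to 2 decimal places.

434.72

A: (108−1)·21.04² = 107·442.6816 = 47366.9312
B: (91−1)·19.69² = 90·387.6961 = 34892.649
C: (9−1)·29.28² = 8·857.3184 = 6858.5472
Numerator = 89118.1274; denominator = Σ(nₕ−1) = 205.
s²ₚ = 89118.1274/205 = 434.7226... → 434.72.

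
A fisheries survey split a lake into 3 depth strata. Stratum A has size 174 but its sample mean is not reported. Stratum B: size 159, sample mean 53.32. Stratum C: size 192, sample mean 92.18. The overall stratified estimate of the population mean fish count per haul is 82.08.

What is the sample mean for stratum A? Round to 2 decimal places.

N = 174 + 159 + 192 = 525.
Overall total = μ·N = 82.08·525 = 43092.
Subtract the known strata: 159·53.32 + 192·92.18 = 26176.44.
Remaining total for stratum A: 43092 − 26176.44 = 16915.56.
Divide by its size: 16915.56 / 174 = 97.2159... → 97.22.

97.22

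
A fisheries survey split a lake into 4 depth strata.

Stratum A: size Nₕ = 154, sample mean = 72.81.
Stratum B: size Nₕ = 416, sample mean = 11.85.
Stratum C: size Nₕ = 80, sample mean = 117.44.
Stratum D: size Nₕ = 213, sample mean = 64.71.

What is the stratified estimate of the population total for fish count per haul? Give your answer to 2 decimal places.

A: 154·72.81 = 11212.74
B: 416·11.85 = 4929.6
C: 80·117.44 = 9395.2
D: 213·64.71 = 13783.23
τ̂ = Σ Nₕx̄ₕ = 39320.77.

39320.77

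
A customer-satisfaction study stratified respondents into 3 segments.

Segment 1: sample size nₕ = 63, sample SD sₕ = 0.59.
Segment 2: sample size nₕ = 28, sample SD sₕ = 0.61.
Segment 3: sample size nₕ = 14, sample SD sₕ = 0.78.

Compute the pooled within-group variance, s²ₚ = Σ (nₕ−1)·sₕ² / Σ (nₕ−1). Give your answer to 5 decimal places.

0.38763

1: (63−1)·0.59² = 62·0.3481 = 21.5822
2: (28−1)·0.61² = 27·0.3721 = 10.0467
3: (14−1)·0.78² = 13·0.6084 = 7.9092
Numerator = 39.5381; denominator = Σ(nₕ−1) = 102.
s²ₚ = 39.5381/102 = 0.3876284... → 0.38763.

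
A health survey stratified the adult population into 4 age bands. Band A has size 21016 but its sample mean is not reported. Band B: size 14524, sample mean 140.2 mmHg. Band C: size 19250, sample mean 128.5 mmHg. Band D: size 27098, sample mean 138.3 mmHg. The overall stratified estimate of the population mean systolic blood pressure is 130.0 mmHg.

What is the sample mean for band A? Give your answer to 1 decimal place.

N = 21016 + 14524 + 19250 + 27098 = 81888.
Overall total = μ·N = 130.0·81888 = 10645440.
Subtract the known strata: 14524·140.2 + 19250·128.5 + 27098·138.3 = 8257543.2.
Remaining total for band A: 10645440 − 8257543.2 = 2387896.8.
Divide by its size: 2387896.8 / 21016 = 113.623... → 113.6.

113.6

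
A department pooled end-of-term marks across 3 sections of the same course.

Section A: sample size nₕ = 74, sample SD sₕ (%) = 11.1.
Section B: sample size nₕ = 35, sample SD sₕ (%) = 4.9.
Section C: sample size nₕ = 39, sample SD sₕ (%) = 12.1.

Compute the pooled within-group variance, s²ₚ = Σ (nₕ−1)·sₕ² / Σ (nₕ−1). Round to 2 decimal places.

Degrees of freedom: 73 + 34 + 38 = 145.
Σ(nₕ−1)sₕ² = 73·123.21 + 34·24.01 + 38·146.41 = 15374.25.
s²ₚ = 15374.25 / 145 = 106.0293... → 106.03.

106.03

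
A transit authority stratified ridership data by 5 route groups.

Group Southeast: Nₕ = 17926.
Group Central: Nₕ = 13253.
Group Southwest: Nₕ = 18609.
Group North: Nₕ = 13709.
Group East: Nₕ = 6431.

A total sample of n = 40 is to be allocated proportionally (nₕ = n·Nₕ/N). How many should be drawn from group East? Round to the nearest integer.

Share of group East = 6431/69928 = 0.09197.
Allocate 40 × 0.09197 = 3.679... → 4.

4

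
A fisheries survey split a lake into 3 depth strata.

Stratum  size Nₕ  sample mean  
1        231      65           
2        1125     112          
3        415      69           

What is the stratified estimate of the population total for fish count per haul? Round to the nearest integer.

169650

1: 231·65 = 15015
2: 1125·112 = 126000
3: 415·69 = 28635
τ̂ = Σ Nₕx̄ₕ = 169650.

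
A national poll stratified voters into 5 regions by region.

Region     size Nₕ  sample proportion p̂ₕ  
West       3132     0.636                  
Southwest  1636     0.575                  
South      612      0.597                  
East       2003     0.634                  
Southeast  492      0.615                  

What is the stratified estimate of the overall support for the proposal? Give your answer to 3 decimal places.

N = 3132 + 1636 + 612 + 2003 + 492 = 7875.
Overall proportion = Σ (Nₕ/N)·p̂ₕ.
Σ Nₕp̂ₕ = 1991.952 + 940.7 + 365.364 + 1269.902 + 302.58 = 4870.498.
4870.498 / 7875 = 0.61848... → 0.618.

0.618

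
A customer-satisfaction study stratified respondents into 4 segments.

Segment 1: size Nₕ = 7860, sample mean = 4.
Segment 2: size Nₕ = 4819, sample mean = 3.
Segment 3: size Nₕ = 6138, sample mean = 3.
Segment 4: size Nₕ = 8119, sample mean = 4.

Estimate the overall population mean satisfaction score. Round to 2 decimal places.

x̄_st = (Σ Nₕx̄ₕ) / (Σ Nₕ) = (7860·4 + 4819·3 + 6138·3 + 8119·4) / 26936
= 96787 / 26936 = 3.5932... → 3.59.

3.59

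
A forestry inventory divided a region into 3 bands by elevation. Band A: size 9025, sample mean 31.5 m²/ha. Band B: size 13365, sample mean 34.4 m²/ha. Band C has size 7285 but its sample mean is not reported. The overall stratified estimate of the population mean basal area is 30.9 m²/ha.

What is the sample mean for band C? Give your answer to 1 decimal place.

Σ Nₕx̄ₕ = N·μ, so 7285·x̄_C = 29675·30.9 − (9025·31.5 + 13365·34.4).
= 916957.5 − 744043.5 = 172914.
x̄_C = 172914 / 7285 = 23.736... → 23.7.

23.7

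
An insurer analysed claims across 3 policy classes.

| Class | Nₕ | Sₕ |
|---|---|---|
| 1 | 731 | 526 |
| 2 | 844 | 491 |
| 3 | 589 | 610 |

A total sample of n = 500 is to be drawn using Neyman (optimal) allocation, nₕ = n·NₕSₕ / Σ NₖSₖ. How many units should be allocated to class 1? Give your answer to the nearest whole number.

166

1: NₕSₕ = 731·526 = 384506
2: NₕSₕ = 844·491 = 414404
3: NₕSₕ = 589·610 = 359290
Σ NₕSₕ = 1158200.
n_1 = 500·384506/1158200 = 165.993... → 166.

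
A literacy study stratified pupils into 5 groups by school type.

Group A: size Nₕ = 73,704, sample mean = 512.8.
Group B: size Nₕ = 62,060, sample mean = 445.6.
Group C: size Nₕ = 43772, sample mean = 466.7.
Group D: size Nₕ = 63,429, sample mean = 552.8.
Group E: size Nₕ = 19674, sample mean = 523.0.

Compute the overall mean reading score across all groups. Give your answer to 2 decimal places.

499.66

N = 262639; weights Wₕ = Nₕ/N = (0.2806, 0.2363, 0.1667, 0.2415, 0.0749).
x̄_st = Σ Wₕ·x̄ₕ = 0.2806·512.8 + 0.2363·445.6 + 0.1667·466.7 + 0.2415·552.8 + 0.0749·523.0 ≈ 499.6622...
→ 499.66.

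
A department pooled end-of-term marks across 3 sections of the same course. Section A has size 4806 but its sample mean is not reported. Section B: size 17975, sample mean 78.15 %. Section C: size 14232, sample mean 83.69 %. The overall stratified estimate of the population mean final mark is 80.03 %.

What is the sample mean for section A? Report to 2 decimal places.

N = 4806 + 17975 + 14232 = 37013.
Overall total = μ·N = 80.03·37013 = 2962150.39.
Subtract the known strata: 17975·78.15 + 14232·83.69 = 2595822.33.
Remaining total for section A: 2962150.39 − 2595822.33 = 366328.06.
Divide by its size: 366328.06 / 4806 = 76.2231... → 76.22.

76.22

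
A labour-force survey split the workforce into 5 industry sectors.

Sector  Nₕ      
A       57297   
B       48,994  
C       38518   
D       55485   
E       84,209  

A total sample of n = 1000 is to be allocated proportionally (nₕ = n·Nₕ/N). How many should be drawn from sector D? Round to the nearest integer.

N = 57297 + 48994 + 38518 + 55485 + 84209 = 284503.
n_D = 1000·55485/284503 = 195.024... → 195.

195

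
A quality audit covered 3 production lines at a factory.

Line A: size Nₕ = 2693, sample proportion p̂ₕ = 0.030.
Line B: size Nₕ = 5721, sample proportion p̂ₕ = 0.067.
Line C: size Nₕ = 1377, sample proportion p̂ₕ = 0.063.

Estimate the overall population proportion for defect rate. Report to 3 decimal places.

0.056

Wₕ = Nₕ/N with N = 9791: 0.2750, 0.5843, 0.1406.
p̂_st = 0.2750·0.030 + 0.5843·0.067 + 0.1406·0.063 ≈ 0.05626... → 0.056.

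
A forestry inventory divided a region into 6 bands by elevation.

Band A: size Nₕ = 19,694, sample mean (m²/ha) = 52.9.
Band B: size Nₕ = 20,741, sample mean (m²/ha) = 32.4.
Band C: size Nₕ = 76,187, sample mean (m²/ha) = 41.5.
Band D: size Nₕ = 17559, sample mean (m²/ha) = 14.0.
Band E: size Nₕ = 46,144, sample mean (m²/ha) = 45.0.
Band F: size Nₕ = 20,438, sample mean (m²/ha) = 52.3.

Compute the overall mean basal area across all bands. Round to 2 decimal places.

41.18

x̄_st = (Σ Nₕx̄ₕ) / (Σ Nₕ) = (19694·52.9 + 20741·32.4 + 76187·41.5 + 17559·14.0 + 46144·45.0 + 20438·52.3) / 200763
= 8266794.9 / 200763 = 41.1769... → 41.18.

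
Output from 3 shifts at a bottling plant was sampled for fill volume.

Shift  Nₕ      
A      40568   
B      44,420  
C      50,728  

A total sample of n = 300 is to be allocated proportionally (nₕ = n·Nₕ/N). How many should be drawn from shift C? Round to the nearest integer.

112

N = 40568 + 44420 + 50728 = 135716.
n_C = 300·50728/135716 = 112.134... → 112.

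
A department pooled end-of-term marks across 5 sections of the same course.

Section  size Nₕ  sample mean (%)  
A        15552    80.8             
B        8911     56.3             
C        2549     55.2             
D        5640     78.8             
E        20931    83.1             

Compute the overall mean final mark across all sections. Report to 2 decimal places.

76.20

N = 15552 + 8911 + 2549 + 5640 + 20931 = 53583.
Weight each subgroup mean by Nₕ/N and sum.
Σ Nₕx̄ₕ = 15552·80.8 + 8911·56.3 + 2549·55.2 + 5640·78.8 + 20931·83.1 = 1256601.6 + 501689.3 + 140704.8 + 444432 + 1739366.1 = 4082793.8.
Divide by N: 4082793.8 / 53583 = 76.1957... → 76.20.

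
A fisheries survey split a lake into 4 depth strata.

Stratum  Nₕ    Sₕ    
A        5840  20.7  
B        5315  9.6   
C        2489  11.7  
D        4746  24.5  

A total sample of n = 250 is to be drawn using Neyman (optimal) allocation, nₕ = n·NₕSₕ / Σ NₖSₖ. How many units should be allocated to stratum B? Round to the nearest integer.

Σ NₕSₕ = 5840·20.7 + 5315·9.6 + 2489·11.7 + 4746·24.5 = 317310.3.
Share for B: 51024/317310.3 = 0.16080.
n_B = 250 × 0.16080 = 40.200... → 40.

40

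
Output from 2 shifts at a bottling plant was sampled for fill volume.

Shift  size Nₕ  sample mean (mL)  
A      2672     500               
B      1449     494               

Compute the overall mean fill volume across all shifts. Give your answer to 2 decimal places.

N = 4121; weights Wₕ = Nₕ/N = (0.6484, 0.3516).
x̄_st = Σ Wₕ·x̄ₕ = 0.6484·500 + 0.3516·494 ≈ 497.8903...
→ 497.89.

497.89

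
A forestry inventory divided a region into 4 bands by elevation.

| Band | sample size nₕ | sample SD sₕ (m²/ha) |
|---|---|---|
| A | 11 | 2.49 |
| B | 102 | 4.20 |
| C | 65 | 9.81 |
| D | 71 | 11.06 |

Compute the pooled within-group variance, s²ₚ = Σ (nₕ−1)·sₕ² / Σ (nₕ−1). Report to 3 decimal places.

67.614

A: (11−1)·2.49² = 10·6.2001 = 62.001
B: (102−1)·4.20² = 101·17.64 = 1781.64
C: (65−1)·9.81² = 64·96.2361 = 6159.1104
D: (71−1)·11.06² = 70·122.3236 = 8562.652
Numerator = 16565.4034; denominator = Σ(nₕ−1) = 245.
s²ₚ = 16565.4034/245 = 67.61389... → 67.614.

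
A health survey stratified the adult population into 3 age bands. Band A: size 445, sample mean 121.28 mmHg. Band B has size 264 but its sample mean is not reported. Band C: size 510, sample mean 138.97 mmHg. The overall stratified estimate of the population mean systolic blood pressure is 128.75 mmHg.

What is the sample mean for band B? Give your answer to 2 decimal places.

121.60

Σ Nₕx̄ₕ = N·μ, so 264·x̄_B = 1219·128.75 − (445·121.28 + 510·138.97).
= 156946.25 − 124844.3 = 32101.95.
x̄_B = 32101.95 / 264 = 121.5983... → 121.60.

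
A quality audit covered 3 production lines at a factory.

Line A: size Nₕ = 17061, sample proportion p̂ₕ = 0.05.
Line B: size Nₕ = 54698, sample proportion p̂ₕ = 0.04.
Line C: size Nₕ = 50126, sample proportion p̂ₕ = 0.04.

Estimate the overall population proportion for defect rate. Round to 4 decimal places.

0.0414

N = 17061 + 54698 + 50126 = 121885.
Overall proportion = Σ (Nₕ/N)·p̂ₕ.
Σ Nₕp̂ₕ = 853.05 + 2187.92 + 2005.04 = 5046.01.
5046.01 / 121885 = 0.041400... → 0.0414.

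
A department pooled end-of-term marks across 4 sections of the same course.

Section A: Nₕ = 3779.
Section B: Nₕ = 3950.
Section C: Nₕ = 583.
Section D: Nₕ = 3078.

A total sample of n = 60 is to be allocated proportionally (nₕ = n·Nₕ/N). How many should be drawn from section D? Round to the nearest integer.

N = 3779 + 3950 + 583 + 3078 = 11390.
n_D = 60·3078/11390 = 16.214... → 16.

16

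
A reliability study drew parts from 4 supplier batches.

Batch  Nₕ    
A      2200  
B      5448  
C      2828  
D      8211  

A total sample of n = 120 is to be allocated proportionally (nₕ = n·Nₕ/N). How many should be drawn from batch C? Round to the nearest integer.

N = 2200 + 5448 + 2828 + 8211 = 18687.
n_C = 120·2828/18687 = 18.160... → 18.

18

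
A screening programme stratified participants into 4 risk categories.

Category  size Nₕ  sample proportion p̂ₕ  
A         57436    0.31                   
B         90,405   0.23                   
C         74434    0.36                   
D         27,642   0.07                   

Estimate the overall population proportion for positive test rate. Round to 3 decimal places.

0.269

N = 57436 + 90405 + 74434 + 27642 = 249917.
Overall proportion = Σ (Nₕ/N)·p̂ₕ.
Σ Nₕp̂ₕ = 17805.16 + 20793.15 + 26796.24 + 1934.94 = 67329.49.
67329.49 / 249917 = 0.26941... → 0.269.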